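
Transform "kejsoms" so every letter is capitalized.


Input string: 'kejsoms'
Operation: convert each letter to uppercase
Mapping: 'k'->'K', 'e'->'E', 'j'->'J', 's'->'S', 'o'->'O', 'm'->'M', 's'->'S'
Result: KEJSOMS


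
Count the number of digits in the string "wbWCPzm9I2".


Input string: 'wbWCPzm9I2'
Operation: count digit characters (0-9)
Scan: 'w', 'b', 'W', 'C', 'P', 'z', 'm', '9'(digit), 'I', '2'(digit)
Digits found: 2
Result: 2


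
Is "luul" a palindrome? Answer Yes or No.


Input string: 'luul'
Reversed: 'luul'
Compare pairs: s[0]='l' vs s[3]='l' (match), s[1]='u' vs s[2]='u' (match)
Palindrome: Yes


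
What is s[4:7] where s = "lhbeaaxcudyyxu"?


Input string: 'lhbeaaxcudyyxu'
Operation: slice [4:7]
Extract characters: s[4]='a', s[5]='a', s[6]='x'
Result: aax


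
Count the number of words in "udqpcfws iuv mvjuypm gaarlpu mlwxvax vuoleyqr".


Input string: 'udqpcfws iuv mvjuypm gaarlpu mlwxvax vuoleyqr'
Operation: split by spaces
Words found: 'udqpcfws', 'iuv', 'mvjuypm', 'gaarlpu', 'mlwxvax', 'vuoleyqr'
Word count: 6


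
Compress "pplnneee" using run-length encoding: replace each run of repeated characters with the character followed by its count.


Input: 'pplnneee'
Operation: identify consecutive runs
Runs: 'pp' -> p2, 'l' -> l1, 'nn' -> n2, 'eee' -> e3
Encoded: p2l1n2e3


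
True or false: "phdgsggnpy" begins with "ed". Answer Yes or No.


Input string: 'phdgsggnpy'
Prefix to check: 'ed'
First 2 characters of input: 'ph'
Match: False
Result: No


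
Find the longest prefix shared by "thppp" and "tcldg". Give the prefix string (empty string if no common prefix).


String 1: 'thppp'
String 2: 'tcldg'
Compare position by position:
pos 0: 't' vs 't' match
pos 1: 'h' vs 'c' differ -> stop
Longest common prefix: "t" (length 1)


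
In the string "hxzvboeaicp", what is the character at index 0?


Input string: 'hxzvboeaicp'
Operation: get character at index 0
Index mapping: s[0]='h'
Result: 'h'


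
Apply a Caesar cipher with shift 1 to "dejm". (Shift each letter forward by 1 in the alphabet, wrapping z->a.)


Input: 'dejm', shift = 1
Operation: for each letter, (position + 1) mod 26
Mapping: 'd'(3+1=4)->'e', 'e'(4+1=5)->'f', 'j'(9+1=10)->'k', 'm'(12+1=13)->'n'
Result: efkn


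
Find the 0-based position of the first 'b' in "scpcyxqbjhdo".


Input string: 'scpcyxqbjhdo'
Target: 'b'
Scanning left to right: s[0]='s', s[1]='c', s[2]='p', s[3]='c', s[4]='y', s[5]='x', s[6]='q', s[7]='b'
First match at index: 7


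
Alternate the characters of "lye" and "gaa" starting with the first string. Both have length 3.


String 1: 'lye'
String 2: 'gaa'
Operation: alternate characters
Pairs: 'l'+'g', 'y'+'a', 'e'+'a'
Result: lgyaea


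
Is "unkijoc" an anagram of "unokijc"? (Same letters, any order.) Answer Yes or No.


String 1: 'unokijc' -> sorted: 'cijknou'
String 2: 'unkijoc' -> sorted: 'cijknou'
Compare sorted forms: 'cijknou' == 'cijknou'
Anagram: Yes


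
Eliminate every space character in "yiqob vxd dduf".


Input string: 'yiqob vxd dduf'
Operation: remove all spaces
Words: 'yiqob', 'vxd', 'dduf'
Join without spaces: yiqobvxddduf


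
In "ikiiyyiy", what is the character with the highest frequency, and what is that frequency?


Input: 'ikiiyyiy'
Operation: tally each character
Counts: 'i':4, 'k':1, 'y':3
Maximum: 'i' appears 4 times


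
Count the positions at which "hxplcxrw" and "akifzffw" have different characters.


String 1: 'hxplcxrw'
String 2: 'akifzffw'
Compare each position: pos 0: 'h'!='a', pos 1: 'x'!='k', pos 2: 'p'!='i', pos 3: 'l'!='f', pos 4: 'c'!='z', pos 5: 'x'!='f', pos 6: 'r'!='f', pos 7: 'w'=='w'
Differing positions: 7
Hamming distance: 7


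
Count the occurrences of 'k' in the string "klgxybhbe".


Input string: 'klgxybhbe'
Target character: 'k'
Scan each position: s[0]='k'
Matches found at indices: 0
Total: 1


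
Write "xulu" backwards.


Input string: 'xulu'
Operation: reverse character order
Original order: 'x' -> 'u' -> 'l' -> 'u'
Reversed order: 'u' -> 'l' -> 'u' -> 'x'
Result: ulux


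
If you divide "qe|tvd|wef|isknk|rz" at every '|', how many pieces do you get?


Input string: 'qe|tvd|wef|isknk|rz'
Delimiter: '|'
Split result: 'qe', 'tvd', 'wef', 'isknk', 'rz'
Number of parts: 5


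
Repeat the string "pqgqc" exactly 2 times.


Input string: 'pqgqc'
Operation: repeat 2 times
Concatenation: 'pqgqc' + 'pqgqc'
Result: pqgqcpqgqc


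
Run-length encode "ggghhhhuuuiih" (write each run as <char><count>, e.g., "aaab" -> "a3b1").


Input: 'ggghhhhuuuiih'
Operation: identify consecutive runs
Runs: 'ggg' -> g3, 'hhhh' -> h4, 'uuu' -> u3, 'ii' -> i2, 'h' -> h1
Encoded: g3h4u3i2h1


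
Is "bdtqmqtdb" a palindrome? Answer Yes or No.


Input string: 'bdtqmqtdb'
Reversed: 'bdtqmqtdb'
Compare pairs: s[0]='b' vs s[8]='b' (match), s[1]='d' vs s[7]='d' (match), s[2]='t' vs s[6]='t' (match), s[3]='q' vs s[5]='q' (match)
Palindrome: Yes


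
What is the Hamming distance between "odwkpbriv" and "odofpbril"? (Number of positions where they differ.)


String 1: 'odwkpbriv'
String 2: 'odofpbril'
Compare each position: pos 0: 'o'=='o', pos 1: 'd'=='d', pos 2: 'w'!='o', pos 3: 'k'!='f', pos 4: 'p'=='p', pos 5: 'b'=='b', pos 6: 'r'=='r', pos 7: 'i'=='i', pos 8: 'v'!='l'
Differing positions: 3
Hamming distance: 3


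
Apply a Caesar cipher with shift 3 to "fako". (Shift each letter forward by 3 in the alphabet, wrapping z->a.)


Input: 'fako', shift = 3
Operation: for each letter, (position + 3) mod 26
Mapping: 'f'(5+3=8)->'i', 'a'(0+3=3)->'d', 'k'(10+3=13)->'n', 'o'(14+3=17)->'r'
Result: idnr


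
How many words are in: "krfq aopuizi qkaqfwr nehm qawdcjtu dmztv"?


Input string: 'krfq aopuizi qkaqfwr nehm qawdcjtu dmztv'
Operation: split by spaces
Words found: 'krfq', 'aopuizi', 'qkaqfwr', 'nehm', 'qawdcjtu', 'dmztv'
Word count: 6


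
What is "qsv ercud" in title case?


Input string: 'qsv ercud'
Operation: capitalize first letter of each word
Word transformations: 'qsv'->'Qsv', 'ercud'->'Ercud'
Result: Qsv Ercud


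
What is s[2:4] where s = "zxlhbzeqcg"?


Input string: 'zxlhbzeqcg'
Operation: slice [2:4]
Extract characters: s[2]='l', s[3]='h'
Result: lh


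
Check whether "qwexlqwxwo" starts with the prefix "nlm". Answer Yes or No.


Input string: 'qwexlqwxwo'
Prefix to check: 'nlm'
First 3 characters of input: 'qwe'
Match: False
Result: No


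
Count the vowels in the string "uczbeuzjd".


Input string: 'uczbeuzjd'
Operation: count vowels (a, e, i, o, u)
Scan: s[0]='u' (vowel), s[1]='c', s[2]='z', s[3]='b', s[4]='e' (vowel), s[5]='u' (vowel), s[6]='z', s[7]='j', s[8]='d'
Vowels found: 3
Result: 3


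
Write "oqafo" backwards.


Input string: 'oqafo'
Operation: reverse character order
Original order: 'o' -> 'q' -> 'a' -> 'f' -> 'o'
Reversed order: 'o' -> 'f' -> 'a' -> 'q' -> 'o'
Result: ofaqo


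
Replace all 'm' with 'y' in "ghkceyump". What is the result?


Input string: 'ghkceyump'
Operation: replace 'm' with 'y'
Positions of 'm': 7
After replacement: ghkceyuyp


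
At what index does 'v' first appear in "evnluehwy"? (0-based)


Input string: 'evnluehwy'
Target: 'v'
Scanning left to right: s[0]='e', s[1]='v'
First match at index: 1


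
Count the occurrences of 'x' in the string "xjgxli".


Input string: 'xjgxli'
Target character: 'x'
Scan each position: s[0]='x', s[3]='x'
Matches found at indices: 0, 3
Total: 2


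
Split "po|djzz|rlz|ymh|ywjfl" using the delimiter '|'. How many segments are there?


Input string: 'po|djzz|rlz|ymh|ywjfl'
Delimiter: '|'
Split result: 'po', 'djzz', 'rlz', 'ymh', 'ywjfl'
Number of parts: 5


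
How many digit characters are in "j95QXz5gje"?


Input string: 'j95QXz5gje'
Operation: count digit characters (0-9)
Scan: 'j', '9'(digit), '5'(digit), 'Q', 'X', 'z', '5'(digit), 'g', 'j', 'e'
Digits found: 3
Result: 3


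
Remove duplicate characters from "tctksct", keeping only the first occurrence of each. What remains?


Input: 'tctksct'
Operation: keep first occurrence of each character
Scan: s[0]='t' new -> keep; s[1]='c' new -> keep; s[2]='t' seen -> skip; s[3]='k' new -> keep; s[4]='s' new -> keep; s[5]='c' seen -> skip; s[6]='t' seen -> skip
Result: tcks


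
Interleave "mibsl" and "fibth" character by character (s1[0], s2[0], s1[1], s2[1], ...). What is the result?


String 1: 'mibsl'
String 2: 'fibth'
Operation: alternate characters
Pairs: 'm'+'f', 'i'+'i', 'b'+'b', 's'+'t', 'l'+'h'
Result: mfiibbstlh


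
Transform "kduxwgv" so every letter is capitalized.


Input string: 'kduxwgv'
Operation: convert each letter to uppercase
Mapping: 'k'->'K', 'd'->'D', 'u'->'U', 'x'->'X', 'w'->'W', 'g'->'G', 'v'->'V'
Result: KDUXWGV


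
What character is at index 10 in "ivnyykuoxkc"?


Input string: 'ivnyykuoxkc'
Operation: get character at index 10
Index mapping: s[0]='i', s[1]='v', s[2]='n', s[3]='y', s[4]='y', s[5]='k', s[6]='u', s[7]='o', s[8]='x', s[9]='k', s[10]='c'
Result: 'c'


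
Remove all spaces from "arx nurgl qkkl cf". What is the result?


Input string: 'arx nurgl qkkl cf'
Operation: remove all spaces
Words: 'arx', 'nurgl', 'qkkl', 'cf'
Join without spaces: arxnurglqkklcf


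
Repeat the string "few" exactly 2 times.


Input string: 'few'
Operation: repeat 2 times
Concatenation: 'few' + 'few'
Result: fewfew


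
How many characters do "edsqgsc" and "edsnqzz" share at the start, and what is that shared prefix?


String 1: 'edsqgsc'
String 2: 'edsnqzz'
Compare position by position:
pos 0: 'e' vs 'e' match
pos 1: 'd' vs 'd' match
pos 2: 's' vs 's' match
pos 3: 'q' vs 'n' differ -> stop
Longest common prefix: "eds" (length 3)


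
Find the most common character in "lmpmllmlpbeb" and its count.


Input: 'lmpmllmlpbeb'
Operation: tally each character
Counts: 'b':2, 'e':1, 'l':4, 'm':3, 'p':2
Maximum: 'l' appears 4 times


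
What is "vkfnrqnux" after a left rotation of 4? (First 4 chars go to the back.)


Input: 'vkfnrqnux', shift = 4
Operation: split at index 4 and swap parts
Front part s[0:4] = 'vkfn'
Back part s[4:] = 'rqnux'
Rotated = back + front = 'rqnux' + 'vkfn'
Result: rqnuxvkfn


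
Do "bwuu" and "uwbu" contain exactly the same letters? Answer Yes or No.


String 1: 'bwuu' -> sorted: 'buuw'
String 2: 'uwbu' -> sorted: 'buuw'
Compare sorted forms: 'buuw' == 'buuw'
Anagram: Yes


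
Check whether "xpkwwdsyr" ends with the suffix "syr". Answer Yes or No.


Input string: 'xpkwwdsyr'
Suffix to check: 'syr'
Last 3 characters of input: 'syr'
Match: True
Result: Yes


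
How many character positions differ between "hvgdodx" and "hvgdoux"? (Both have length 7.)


String 1: 'hvgdodx'
String 2: 'hvgdoux'
Compare each position: pos 0: 'h'=='h', pos 1: 'v'=='v', pos 2: 'g'=='g', pos 3: 'd'=='d', pos 4: 'o'=='o', pos 5: 'd'!='u', pos 6: 'x'=='x'
Differing positions: 1
Hamming distance: 1


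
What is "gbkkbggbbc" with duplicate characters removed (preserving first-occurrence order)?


Input: 'gbkkbggbbc'
Operation: keep first occurrence of each character
Scan: s[0]='g' new -> keep; s[1]='b' new -> keep; s[2]='k' new -> keep; s[3]='k' seen -> skip; s[4]='b' seen -> skip; s[5]='g' seen -> skip; s[6]='g' seen -> skip; s[7]='b' seen -> skip; s[8]='b' seen -> skip; s[9]='c' new -> keep
Result: gbkc


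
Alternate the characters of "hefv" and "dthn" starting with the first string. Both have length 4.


String 1: 'hefv'
String 2: 'dthn'
Operation: alternate characters
Pairs: 'h'+'d', 'e'+'t', 'f'+'h', 'v'+'n'
Result: hdetfhvn


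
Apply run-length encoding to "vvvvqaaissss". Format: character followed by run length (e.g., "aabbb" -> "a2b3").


Input: 'vvvvqaaissss'
Operation: identify consecutive runs
Runs: 'vvvv' -> v4, 'q' -> q1, 'aa' -> a2, 'i' -> i1, 'ssss' -> s4
Encoded: v4q1a2i1s4


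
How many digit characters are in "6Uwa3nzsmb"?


Input string: '6Uwa3nzsmb'
Operation: count digit characters (0-9)
Scan: '6'(digit), 'U', 'w', 'a', '3'(digit), 'n', 'z', 's', 'm', 'b'
Digits found: 2
Result: 2


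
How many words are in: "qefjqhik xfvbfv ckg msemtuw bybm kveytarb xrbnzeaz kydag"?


Input string: 'qefjqhik xfvbfv ckg msemtuw bybm kveytarb xrbnzeaz kydag'
Operation: split by spaces
Words found: 'qefjqhik', 'xfvbfv', 'ckg', 'msemtuw', 'bybm', 'kveytarb', 'xrbnzeaz', 'kydag'
Word count: 8


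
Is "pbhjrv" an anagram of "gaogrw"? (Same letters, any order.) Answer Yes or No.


String 1: 'gaogrw' -> sorted: 'aggorw'
String 2: 'pbhjrv' -> sorted: 'bhjprv'
Compare sorted forms: 'aggorw' != 'bhjprv'
Anagram: No


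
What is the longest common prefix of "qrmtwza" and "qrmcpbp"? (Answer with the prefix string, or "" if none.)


String 1: 'qrmtwza'
String 2: 'qrmcpbp'
Compare position by position:
pos 0: 'q' vs 'q' match
pos 1: 'r' vs 'r' match
pos 2: 'm' vs 'm' match
pos 3: 't' vs 'c' differ -> stop
Longest common prefix: "qrm" (length 3)


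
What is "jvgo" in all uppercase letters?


Input string: 'jvgo'
Operation: convert each letter to uppercase
Mapping: 'j'->'J', 'v'->'V', 'g'->'G', 'o'->'O'
Result: JVGO


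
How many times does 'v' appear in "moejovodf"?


Input string: 'moejovodf'
Target character: 'v'
Scan each position: s[5]='v'
Matches found at indices: 5
Total: 1


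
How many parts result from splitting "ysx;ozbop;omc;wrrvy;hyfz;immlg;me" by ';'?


Input string: 'ysx;ozbop;omc;wrrvy;hyfz;immlg;me'
Delimiter: ';'
Split result: 'ysx', 'ozbop', 'omc', 'wrrvy', 'hyfz', 'immlg', 'me'
Number of parts: 7


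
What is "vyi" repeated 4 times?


Input string: 'vyi'
Operation: repeat 4 times
Concatenation: 'vyi' + 'vyi' + 'vyi' + 'vyi'
Result: vyivyivyivyi


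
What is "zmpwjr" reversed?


Input string: 'zmpwjr'
Operation: reverse character order
Original order: 'z' -> 'm' -> 'p' -> 'w' -> 'j' -> 'r'
Reversed order: 'r' -> 'j' -> 'w' -> 'p' -> 'm' -> 'z'
Result: rjwpmz


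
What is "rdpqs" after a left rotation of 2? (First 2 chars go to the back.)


Input: 'rdpqs', shift = 2
Operation: split at index 2 and swap parts
Front part s[0:2] = 'rd'
Back part s[2:] = 'pqs'
Rotated = back + front = 'pqs' + 'rd'
Result: pqsrd


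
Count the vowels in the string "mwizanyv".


Input string: 'mwizanyv'
Operation: count vowels (a, e, i, o, u)
Scan: s[0]='m', s[1]='w', s[2]='i' (vowel), s[3]='z', s[4]='a' (vowel), s[5]='n', s[6]='y', s[7]='v'
Vowels found: 2
Result: 2


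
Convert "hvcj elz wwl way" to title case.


Input string: 'hvcj elz wwl way'
Operation: capitalize first letter of each word
Word transformations: 'hvcj'->'Hvcj', 'elz'->'Elz', 'wwl'->'Wwl', 'way'->'Way'
Result: Hvcj Elz Wwl Way


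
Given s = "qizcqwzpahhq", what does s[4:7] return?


Input string: 'qizcqwzpahhq'
Operation: slice [4:7]
Extract characters: s[4]='q', s[5]='w', s[6]='z'
Result: qwz


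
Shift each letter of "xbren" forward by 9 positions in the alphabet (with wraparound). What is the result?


Input: 'xbren', shift = 9
Operation: for each letter, (position + 9) mod 26
Mapping: 'x'(23+9=32, 32 mod 26=6)->'g', 'b'(1+9=10)->'k', 'r'(17+9=26, 26 mod 26=0)->'a', 'e'(4+9=13)->'n', 'n'(13+9=22)->'w'
Result: gkanw


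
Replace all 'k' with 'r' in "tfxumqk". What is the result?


Input string: 'tfxumqk'
Operation: replace 'k' with 'r'
Positions of 'k': 6
After replacement: tfxumqr


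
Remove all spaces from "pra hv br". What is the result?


Input string: 'pra hv br'
Operation: remove all spaces
Words: 'pra', 'hv', 'br'
Join without spaces: prahvbr


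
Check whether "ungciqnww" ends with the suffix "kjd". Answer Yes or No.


Input string: 'ungciqnww'
Suffix to check: 'kjd'
Last 3 characters of input: 'nww'
Match: False
Result: No


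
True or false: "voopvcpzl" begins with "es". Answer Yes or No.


Input string: 'voopvcpzl'
Prefix to check: 'es'
First 2 characters of input: 'vo'
Match: False
Result: No


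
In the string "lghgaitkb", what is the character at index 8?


Input string: 'lghgaitkb'
Operation: get character at index 8
Index mapping: s[0]='l', s[1]='g', s[2]='h', s[3]='g', s[4]='a', s[5]='i', s[6]='t', s[7]='k', s[8]='b'
Result: 'b'


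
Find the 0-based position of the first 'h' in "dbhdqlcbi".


Input string: 'dbhdqlcbi'
Target: 'h'
Scanning left to right: s[0]='d', s[1]='b', s[2]='h'
First match at index: 2


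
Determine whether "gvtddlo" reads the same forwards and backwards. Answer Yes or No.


Input string: 'gvtddlo'
Reversed: 'olddtvg'
Compare pairs: s[0]='g' vs s[6]='o' (mismatch), s[1]='v' vs s[5]='l' (mismatch), s[2]='t' vs s[4]='d' (mismatch)
Palindrome: No


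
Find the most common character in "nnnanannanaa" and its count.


Input: 'nnnanannanaa'
Operation: tally each character
Counts: 'a':5, 'n':7
Maximum: 'n' appears 7 times


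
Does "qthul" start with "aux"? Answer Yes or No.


Input string: 'qthul'
Prefix to check: 'aux'
First 3 characters of input: 'qth'
Match: False
Result: No


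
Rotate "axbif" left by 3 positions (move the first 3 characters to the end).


Input: 'axbif', shift = 3
Operation: split at index 3 and swap parts
Front part s[0:3] = 'axb'
Back part s[3:] = 'if'
Rotated = back + front = 'if' + 'axb'
Result: ifaxb


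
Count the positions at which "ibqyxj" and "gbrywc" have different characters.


String 1: 'ibqyxj'
String 2: 'gbrywc'
Compare each position: pos 0: 'i'!='g', pos 1: 'b'=='b', pos 2: 'q'!='r', pos 3: 'y'=='y', pos 4: 'x'!='w', pos 5: 'j'!='c'
Differing positions: 4
Hamming distance: 4


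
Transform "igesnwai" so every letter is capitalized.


Input string: 'igesnwai'
Operation: convert each letter to uppercase
Mapping: 'i'->'I', 'g'->'G', 'e'->'E', 's'->'S', 'n'->'N', 'w'->'W', 'a'->'A', 'i'->'I'
Result: IGESNWAI


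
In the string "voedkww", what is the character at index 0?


Input string: 'voedkww'
Operation: get character at index 0
Index mapping: s[0]='v'
Result: 'v'


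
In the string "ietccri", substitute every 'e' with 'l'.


Input string: 'ietccri'
Operation: replace 'e' with 'l'
Positions of 'e': 1
After replacement: iltccri


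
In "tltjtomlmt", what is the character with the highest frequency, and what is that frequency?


Input: 'tltjtomlmt'
Operation: tally each character
Counts: 'j':1, 'l':2, 'm':2, 'o':1, 't':4
Maximum: 't' appears 4 times


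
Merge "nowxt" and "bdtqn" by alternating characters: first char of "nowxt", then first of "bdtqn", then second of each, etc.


String 1: 'nowxt'
String 2: 'bdtqn'
Operation: alternate characters
Pairs: 'n'+'b', 'o'+'d', 'w'+'t', 'x'+'q', 't'+'n'
Result: nbodwtxqtn


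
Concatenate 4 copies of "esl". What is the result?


Input string: 'esl'
Operation: repeat 4 times
Concatenation: 'esl' + 'esl' + 'esl' + 'esl'
Result: eslesleslesl


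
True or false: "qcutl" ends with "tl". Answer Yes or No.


Input string: 'qcutl'
Suffix to check: 'tl'
Last 2 characters of input: 'tl'
Match: True
Result: Yes


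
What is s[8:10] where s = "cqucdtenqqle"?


Input string: 'cqucdtenqqle'
Operation: slice [8:10]
Extract characters: s[8]='q', s[9]='q'
Result: qq


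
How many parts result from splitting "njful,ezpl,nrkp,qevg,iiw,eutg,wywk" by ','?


Input string: 'njful,ezpl,nrkp,qevg,iiw,eutg,wywk'
Delimiter: ','
Split result: 'njful', 'ezpl', 'nrkp', 'qevg', 'iiw', 'eutg', 'wywk'
Number of parts: 7


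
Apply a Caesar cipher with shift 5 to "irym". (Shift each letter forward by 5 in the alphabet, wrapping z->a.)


Input: 'irym', shift = 5
Operation: for each letter, (position + 5) mod 26
Mapping: 'i'(8+5=13)->'n', 'r'(17+5=22)->'w', 'y'(24+5=29, 29 mod 26=3)->'d', 'm'(12+5=17)->'r'
Result: nwdr


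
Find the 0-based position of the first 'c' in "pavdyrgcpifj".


Input string: 'pavdyrgcpifj'
Target: 'c'
Scanning left to right: s[0]='p', s[1]='a', s[2]='v', s[3]='d', s[4]='y', s[5]='r', s[6]='g', s[7]='c'
First match at index: 7


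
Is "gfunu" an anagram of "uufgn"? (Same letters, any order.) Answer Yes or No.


String 1: 'uufgn' -> sorted: 'fgnuu'
String 2: 'gfunu' -> sorted: 'fgnuu'
Compare sorted forms: 'fgnuu' == 'fgnuu'
Anagram: Yes


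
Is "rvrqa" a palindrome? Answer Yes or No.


Input string: 'rvrqa'
Reversed: 'aqrvr'
Compare pairs: s[0]='r' vs s[4]='a' (mismatch), s[1]='v' vs s[3]='q' (mismatch)
Palindrome: No


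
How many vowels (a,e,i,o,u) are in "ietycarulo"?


Input string: 'ietycarulo'
Operation: count vowels (a, e, i, o, u)
Scan: s[0]='i' (vowel), s[1]='e' (vowel), s[2]='t', s[3]='y', s[4]='c', s[5]='a' (vowel), s[6]='r', s[7]='u' (vowel), s[8]='l', s[9]='o' (vowel)
Vowels found: 5
Result: 5


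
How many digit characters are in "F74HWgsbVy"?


Input string: 'F74HWgsbVy'
Operation: count digit characters (0-9)
Scan: 'F', '7'(digit), '4'(digit), 'H', 'W', 'g', 's', 'b', 'V', 'y'
Digits found: 2
Result: 2


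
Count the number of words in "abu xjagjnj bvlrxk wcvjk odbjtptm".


Input string: 'abu xjagjnj bvlrxk wcvjk odbjtptm'
Operation: split by spaces
Words found: 'abu', 'xjagjnj', 'bvlrxk', 'wcvjk', 'odbjtptm'
Word count: 5


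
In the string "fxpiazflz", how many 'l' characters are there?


Input string: 'fxpiazflz'
Target character: 'l'
Scan each position: s[7]='l'
Matches found at indices: 7
Total: 1


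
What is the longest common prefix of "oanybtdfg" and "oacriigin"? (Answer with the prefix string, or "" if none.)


String 1: 'oanybtdfg'
String 2: 'oacriigin'
Compare position by position:
pos 0: 'o' vs 'o' match
pos 1: 'a' vs 'a' match
pos 2: 'n' vs 'c' differ -> stop
Longest common prefix: "oa" (length 2)


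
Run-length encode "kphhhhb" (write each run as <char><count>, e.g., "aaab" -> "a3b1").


Input: 'kphhhhb'
Operation: identify consecutive runs
Runs: 'k' -> k1, 'p' -> p1, 'hhhh' -> h4, 'b' -> b1
Encoded: k1p1h4b1


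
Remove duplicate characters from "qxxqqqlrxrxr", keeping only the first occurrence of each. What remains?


Input: 'qxxqqqlrxrxr'
Operation: keep first occurrence of each character
Scan: s[0]='q' new -> keep; s[1]='x' new -> keep; s[2]='x' seen -> skip; s[3]='q' seen -> skip; s[4]='q' seen -> skip; s[5]='q' seen -> skip; s[6]='l' new -> keep; s[7]='r' new -> keep; s[8]='x' seen -> skip; s[9]='r' seen -> skip; s[10]='x' seen -> skip; s[11]='r' seen -> skip
Result: qxlr


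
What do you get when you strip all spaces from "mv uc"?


Input string: 'mv uc'
Operation: remove all spaces
Words: 'mv', 'uc'
Join without spaces: mvuc


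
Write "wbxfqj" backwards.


Input string: 'wbxfqj'
Operation: reverse character order
Original order: 'w' -> 'b' -> 'x' -> 'f' -> 'q' -> 'j'
Reversed order: 'j' -> 'q' -> 'f' -> 'x' -> 'b' -> 'w'
Result: jqfxbw


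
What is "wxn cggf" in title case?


Input string: 'wxn cggf'
Operation: capitalize first letter of each word
Word transformations: 'wxn'->'Wxn', 'cggf'->'Cggf'
Result: Wxn Cggf


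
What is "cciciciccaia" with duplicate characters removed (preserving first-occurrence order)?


Input: 'cciciciccaia'
Operation: keep first occurrence of each character
Scan: s[0]='c' new -> keep; s[1]='c' seen -> skip; s[2]='i' new -> keep; s[3]='c' seen -> skip; s[4]='i' seen -> skip; s[5]='c' seen -> skip; s[6]='i' seen -> skip; s[7]='c' seen -> skip; s[8]='c' seen -> skip; s[9]='a' new -> keep; s[10]='i' seen -> skip; s[11]='a' seen -> skip
Result: cia


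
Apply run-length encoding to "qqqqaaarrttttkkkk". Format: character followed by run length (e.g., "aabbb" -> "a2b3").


Input: 'qqqqaaarrttttkkkk'
Operation: identify consecutive runs
Runs: 'qqqq' -> q4, 'aaa' -> a3, 'rr' -> r2, 'tttt' -> t4, 'kkkk' -> k4
Encoded: q4a3r2t4k4


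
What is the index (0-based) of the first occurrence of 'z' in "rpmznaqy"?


Input string: 'rpmznaqy'
Target: 'z'
Scanning left to right: s[0]='r', s[1]='p', s[2]='m', s[3]='z'
First match at index: 3


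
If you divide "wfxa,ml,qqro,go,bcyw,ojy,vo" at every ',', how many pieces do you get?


Input string: 'wfxa,ml,qqro,go,bcyw,ojy,vo'
Delimiter: ','
Split result: 'wfxa', 'ml', 'qqro', 'go', 'bcyw', 'ojy', 'vo'
Number of parts: 7


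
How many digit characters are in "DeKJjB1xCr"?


Input string: 'DeKJjB1xCr'
Operation: count digit characters (0-9)
Scan: 'D', 'e', 'K', 'J', 'j', 'B', '1'(digit), 'x', 'C', 'r'
Digits found: 1
Result: 1


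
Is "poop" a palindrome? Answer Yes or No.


Input string: 'poop'
Reversed: 'poop'
Compare pairs: s[0]='p' vs s[3]='p' (match), s[1]='o' vs s[2]='o' (match)
Palindrome: Yes


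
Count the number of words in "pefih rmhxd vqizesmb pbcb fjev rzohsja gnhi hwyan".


Input string: 'pefih rmhxd vqizesmb pbcb fjev rzohsja gnhi hwyan'
Operation: split by spaces
Words found: 'pefih', 'rmhxd', 'vqizesmb', 'pbcb', 'fjev', 'rzohsja', 'gnhi', 'hwyan'
Word count: 8


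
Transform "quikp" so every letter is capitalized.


Input string: 'quikp'
Operation: convert each letter to uppercase
Mapping: 'q'->'Q', 'u'->'U', 'i'->'I', 'k'->'K', 'p'->'P'
Result: QUIKP


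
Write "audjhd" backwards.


Input string: 'audjhd'
Operation: reverse character order
Original order: 'a' -> 'u' -> 'd' -> 'j' -> 'h' -> 'd'
Reversed order: 'd' -> 'h' -> 'j' -> 'd' -> 'u' -> 'a'
Result: dhjdua


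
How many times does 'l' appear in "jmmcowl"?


Input string: 'jmmcowl'
Target character: 'l'
Scan each position: s[6]='l'
Matches found at indices: 6
Total: 1


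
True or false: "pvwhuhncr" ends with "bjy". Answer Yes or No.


Input string: 'pvwhuhncr'
Suffix to check: 'bjy'
Last 3 characters of input: 'ncr'
Match: False
Result: No


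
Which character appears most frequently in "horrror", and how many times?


Input: 'horrror'
Operation: tally each character
Counts: 'h':1, 'o':2, 'r':4
Maximum: 'r' appears 4 times


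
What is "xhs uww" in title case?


Input string: 'xhs uww'
Operation: capitalize first letter of each word
Word transformations: 'xhs'->'Xhs', 'uww'->'Uww'
Result: Xhs Uww


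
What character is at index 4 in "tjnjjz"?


Input string: 'tjnjjz'
Operation: get character at index 4
Index mapping: s[0]='t', s[1]='j', s[2]='n', s[3]='j', s[4]='j'
Result: 'j'


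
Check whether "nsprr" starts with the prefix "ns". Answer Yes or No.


Input string: 'nsprr'
Prefix to check: 'ns'
First 2 characters of input: 'ns'
Match: True
Result: Yes


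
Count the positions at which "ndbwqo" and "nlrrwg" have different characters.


String 1: 'ndbwqo'
String 2: 'nlrrwg'
Compare each position: pos 0: 'n'=='n', pos 1: 'd'!='l', pos 2: 'b'!='r', pos 3: 'w'!='r', pos 4: 'q'!='w', pos 5: 'o'!='g'
Differing positions: 5
Hamming distance: 5


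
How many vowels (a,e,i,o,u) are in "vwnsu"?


Input string: 'vwnsu'
Operation: count vowels (a, e, i, o, u)
Scan: s[0]='v', s[1]='w', s[2]='n', s[3]='s', s[4]='u' (vowel)
Vowels found: 1
Result: 1


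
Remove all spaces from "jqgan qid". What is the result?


Input string: 'jqgan qid'
Operation: remove all spaces
Words: 'jqgan', 'qid'
Join without spaces: jqganqid


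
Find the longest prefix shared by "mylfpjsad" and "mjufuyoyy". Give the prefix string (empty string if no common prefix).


String 1: 'mylfpjsad'
String 2: 'mjufuyoyy'
Compare position by position:
pos 0: 'm' vs 'm' match
pos 1: 'y' vs 'j' differ -> stop
Longest common prefix: "m" (length 1)


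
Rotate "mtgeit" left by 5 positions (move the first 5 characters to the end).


Input: 'mtgeit', shift = 5
Operation: split at index 5 and swap parts
Front part s[0:5] = 'mtgei'
Back part s[5:] = 't'
Rotated = back + front = 't' + 'mtgei'
Result: tmtgei


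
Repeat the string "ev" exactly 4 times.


Input string: 'ev'
Operation: repeat 4 times
Concatenation: 'ev' + 'ev' + 'ev' + 'ev'
Result: evevevev


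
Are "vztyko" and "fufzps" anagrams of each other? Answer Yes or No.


String 1: 'vztyko' -> sorted: 'kotvyz'
String 2: 'fufzps' -> sorted: 'ffpsuz'
Compare sorted forms: 'kotvyz' != 'ffpsuz'
Anagram: No


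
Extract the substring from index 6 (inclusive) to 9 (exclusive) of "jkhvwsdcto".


Input string: 'jkhvwsdcto'
Operation: slice [6:9]
Extract characters: s[6]='d', s[7]='c', s[8]='t'
Result: dct


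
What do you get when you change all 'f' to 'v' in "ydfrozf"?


Input string: 'ydfrozf'
Operation: replace 'f' with 'v'
Positions of 'f': 2, 6
After replacement: ydvrozv


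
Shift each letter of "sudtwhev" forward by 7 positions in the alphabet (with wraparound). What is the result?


Input: 'sudtwhev', shift = 7
Operation: for each letter, (position + 7) mod 26
Mapping: 's'(18+7=25)->'z', 'u'(20+7=27, 27 mod 26=1)->'b', 'd'(3+7=10)->'k', 't'(19+7=26, 26 mod 26=0)->'a', 'w'(22+7=29, 29 mod 26=3)->'d', 'h'(7+7=14)->'o', 'e'(4+7=11)->'l', 'v'(21+7=28, 28 mod 26=2)->'c'
Result: zbkadolc


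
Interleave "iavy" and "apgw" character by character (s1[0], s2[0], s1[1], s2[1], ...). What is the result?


String 1: 'iavy'
String 2: 'apgw'
Operation: alternate characters
Pairs: 'i'+'a', 'a'+'p', 'v'+'g', 'y'+'w'
Result: iaapvgyw


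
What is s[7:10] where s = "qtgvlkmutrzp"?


Input string: 'qtgvlkmutrzp'
Operation: slice [7:10]
Extract characters: s[7]='u', s[8]='t', s[9]='r'
Result: utr


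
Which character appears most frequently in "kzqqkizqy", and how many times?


Input: 'kzqqkizqy'
Operation: tally each character
Counts: 'i':1, 'k':2, 'q':3, 'y':1, 'z':2
Maximum: 'q' appears 3 times


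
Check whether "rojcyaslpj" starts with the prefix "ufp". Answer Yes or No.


Input string: 'rojcyaslpj'
Prefix to check: 'ufp'
First 3 characters of input: 'roj'
Match: False
Result: No


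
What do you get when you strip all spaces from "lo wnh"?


Input string: 'lo wnh'
Operation: remove all spaces
Words: 'lo', 'wnh'
Join without spaces: lownh


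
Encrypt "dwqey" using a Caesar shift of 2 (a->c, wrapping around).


Input: 'dwqey', shift = 2
Operation: for each letter, (position + 2) mod 26
Mapping: 'd'(3+2=5)->'f', 'w'(22+2=24)->'y', 'q'(16+2=18)->'s', 'e'(4+2=6)->'g', 'y'(24+2=26, 26 mod 26=0)->'a'
Result: fysga


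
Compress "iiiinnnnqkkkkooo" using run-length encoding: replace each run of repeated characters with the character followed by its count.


Input: 'iiiinnnnqkkkkooo'
Operation: identify consecutive runs
Runs: 'iiii' -> i4, 'nnnn' -> n4, 'q' -> q1, 'kkkk' -> k4, 'ooo' -> o3
Encoded: i4n4q1k4o3


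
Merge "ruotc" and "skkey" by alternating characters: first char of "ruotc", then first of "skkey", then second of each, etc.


String 1: 'ruotc'
String 2: 'skkey'
Operation: alternate characters
Pairs: 'r'+'s', 'u'+'k', 'o'+'k', 't'+'e', 'c'+'y'
Result: rsukoktecy


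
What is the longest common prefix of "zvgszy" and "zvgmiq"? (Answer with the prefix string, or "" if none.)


String 1: 'zvgszy'
String 2: 'zvgmiq'
Compare position by position:
pos 0: 'z' vs 'z' match
pos 1: 'v' vs 'v' match
pos 2: 'g' vs 'g' match
pos 3: 's' vs 'm' differ -> stop
Longest common prefix: "zvg" (length 3)


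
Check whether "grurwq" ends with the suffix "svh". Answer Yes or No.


Input string: 'grurwq'
Suffix to check: 'svh'
Last 3 characters of input: 'rwq'
Match: False
Result: No


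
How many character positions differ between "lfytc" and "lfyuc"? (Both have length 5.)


String 1: 'lfytc'
String 2: 'lfyuc'
Compare each position: pos 0: 'l'=='l', pos 1: 'f'=='f', pos 2: 'y'=='y', pos 3: 't'!='u', pos 4: 'c'=='c'
Differing positions: 1
Hamming distance: 1


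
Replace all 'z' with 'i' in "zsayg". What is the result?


Input string: 'zsayg'
Operation: replace 'z' with 'i'
Positions of 'z': 0
After replacement: isayg


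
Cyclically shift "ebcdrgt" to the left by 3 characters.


Input: 'ebcdrgt', shift = 3
Operation: split at index 3 and swap parts
Front part s[0:3] = 'ebc'
Back part s[3:] = 'drgt'
Rotated = back + front = 'drgt' + 'ebc'
Result: drgtebc


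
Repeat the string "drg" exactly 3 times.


Input string: 'drg'
Operation: repeat 3 times
Concatenation: 'drg' + 'drg' + 'drg'
Result: drgdrgdrg


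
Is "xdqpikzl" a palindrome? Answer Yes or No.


Input string: 'xdqpikzl'
Reversed: 'lzkipqdx'
Compare pairs: s[0]='x' vs s[7]='l' (mismatch), s[1]='d' vs s[6]='z' (mismatch), s[2]='q' vs s[5]='k' (mismatch), s[3]='p' vs s[4]='i' (mismatch)
Palindrome: No


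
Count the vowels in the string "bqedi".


Input string: 'bqedi'
Operation: count vowels (a, e, i, o, u)
Scan: s[0]='b', s[1]='q', s[2]='e' (vowel), s[3]='d', s[4]='i' (vowel)
Vowels found: 2
Result: 2


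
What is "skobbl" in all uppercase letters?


Input string: 'skobbl'
Operation: convert each letter to uppercase
Mapping: 's'->'S', 'k'->'K', 'o'->'O', 'b'->'B', 'b'->'B', 'l'->'L'
Result: SKOBBL


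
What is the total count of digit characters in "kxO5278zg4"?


Input string: 'kxO5278zg4'
Operation: count digit characters (0-9)
Scan: 'k', 'x', 'O', '5'(digit), '2'(digit), '7'(digit), '8'(digit), 'z', 'g', '4'(digit)
Digits found: 5
Result: 5


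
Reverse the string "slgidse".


Input string: 'slgidse'
Operation: reverse character order
Original order: 's' -> 'l' -> 'g' -> 'i' -> 'd' -> 's' -> 'e'
Reversed order: 'e' -> 's' -> 'd' -> 'i' -> 'g' -> 'l' -> 's'
Result: esdigls


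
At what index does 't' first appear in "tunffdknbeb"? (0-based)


Input string: 'tunffdknbeb'
Target: 't'
Scanning left to right: s[0]='t'
First match at index: 0


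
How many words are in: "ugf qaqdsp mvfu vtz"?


Input string: 'ugf qaqdsp mvfu vtz'
Operation: split by spaces
Words found: 'ugf', 'qaqdsp', 'mvfu', 'vtz'
Word count: 4


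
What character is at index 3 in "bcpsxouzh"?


Input string: 'bcpsxouzh'
Operation: get character at index 3
Index mapping: s[0]='b', s[1]='c', s[2]='p', s[3]='s'
Result: 's'


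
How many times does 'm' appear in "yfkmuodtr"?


Input string: 'yfkmuodtr'
Target character: 'm'
Scan each position: s[3]='m'
Matches found at indices: 3
Total: 1


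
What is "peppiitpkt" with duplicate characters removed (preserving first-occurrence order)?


Input: 'peppiitpkt'
Operation: keep first occurrence of each character
Scan: s[0]='p' new -> keep; s[1]='e' new -> keep; s[2]='p' seen -> skip; s[3]='p' seen -> skip; s[4]='i' new -> keep; s[5]='i' seen -> skip; s[6]='t' new -> keep; s[7]='p' seen -> skip; s[8]='k' new -> keep; s[9]='t' seen -> skip
Result: peitk


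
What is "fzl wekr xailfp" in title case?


Input string: 'fzl wekr xailfp'
Operation: capitalize first letter of each word
Word transformations: 'fzl'->'Fzl', 'wekr'->'Wekr', 'xailfp'->'Xailfp'
Result: Fzl Wekr Xailfp


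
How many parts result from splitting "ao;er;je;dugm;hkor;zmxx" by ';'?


Input string: 'ao;er;je;dugm;hkor;zmxx'
Delimiter: ';'
Split result: 'ao', 'er', 'je', 'dugm', 'hkor', 'zmxx'
Number of parts: 6


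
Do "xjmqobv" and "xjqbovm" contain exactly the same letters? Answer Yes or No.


String 1: 'xjmqobv' -> sorted: 'bjmoqvx'
String 2: 'xjqbovm' -> sorted: 'bjmoqvx'
Compare sorted forms: 'bjmoqvx' == 'bjmoqvx'
Anagram: Yes


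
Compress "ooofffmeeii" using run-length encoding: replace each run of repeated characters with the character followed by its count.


Input: 'ooofffmeeii'
Operation: identify consecutive runs
Runs: 'ooo' -> o3, 'fff' -> f3, 'm' -> m1, 'ee' -> e2, 'ii' -> i2
Encoded: o3f3m1e2i2


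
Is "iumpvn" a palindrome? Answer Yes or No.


Input string: 'iumpvn'
Reversed: 'nvpmui'
Compare pairs: s[0]='i' vs s[5]='n' (mismatch), s[1]='u' vs s[4]='v' (mismatch), s[2]='m' vs s[3]='p' (mismatch)
Palindrome: No


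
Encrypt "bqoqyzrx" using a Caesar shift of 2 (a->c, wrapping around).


Input: 'bqoqyzrx', shift = 2
Operation: for each letter, (position + 2) mod 26
Mapping: 'b'(1+2=3)->'d', 'q'(16+2=18)->'s', 'o'(14+2=16)->'q', 'q'(16+2=18)->'s', 'y'(24+2=26, 26 mod 26=0)->'a', 'z'(25+2=27, 27 mod 26=1)->'b', 'r'(17+2=19)->'t', 'x'(23+2=25)->'z'
Result: dsqsabtz


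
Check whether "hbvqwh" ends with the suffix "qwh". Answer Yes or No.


Input string: 'hbvqwh'
Suffix to check: 'qwh'
Last 3 characters of input: 'qwh'
Match: True
Result: Yes


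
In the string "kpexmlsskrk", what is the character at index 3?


Input string: 'kpexmlsskrk'
Operation: get character at index 3
Index mapping: s[0]='k', s[1]='p', s[2]='e', s[3]='x'
Result: 'x'


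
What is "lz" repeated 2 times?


Input string: 'lz'
Operation: repeat 2 times
Concatenation: 'lz' + 'lz'
Result: lzlz


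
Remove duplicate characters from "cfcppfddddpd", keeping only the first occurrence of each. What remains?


Input: 'cfcppfddddpd'
Operation: keep first occurrence of each character
Scan: s[0]='c' new -> keep; s[1]='f' new -> keep; s[2]='c' seen -> skip; s[3]='p' new -> keep; s[4]='p' seen -> skip; s[5]='f' seen -> skip; s[6]='d' new -> keep; s[7]='d' seen -> skip; s[8]='d' seen -> skip; s[9]='d' seen -> skip; s[10]='p' seen -> skip; s[11]='d' seen -> skip
Result: cfpd


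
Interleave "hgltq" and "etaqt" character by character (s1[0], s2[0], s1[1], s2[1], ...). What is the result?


String 1: 'hgltq'
String 2: 'etaqt'
Operation: alternate characters
Pairs: 'h'+'e', 'g'+'t', 'l'+'a', 't'+'q', 'q'+'t'
Result: hegtlatqqt


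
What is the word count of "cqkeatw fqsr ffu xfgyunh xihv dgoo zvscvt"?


Input string: 'cqkeatw fqsr ffu xfgyunh xihv dgoo zvscvt'
Operation: split by spaces
Words found: 'cqkeatw', 'fqsr', 'ffu', 'xfgyunh', 'xihv', 'dgoo', 'zvscvt'
Word count: 7


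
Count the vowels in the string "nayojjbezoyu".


Input string: 'nayojjbezoyu'
Operation: count vowels (a, e, i, o, u)
Scan: s[0]='n', s[1]='a' (vowel), s[2]='y', s[3]='o' (vowel), s[4]='j', s[5]='j', s[6]='b', s[7]='e' (vowel), s[8]='z', s[9]='o' (vowel), s[10]='y', s[11]='u' (vowel)
Vowels found: 5
Result: 5


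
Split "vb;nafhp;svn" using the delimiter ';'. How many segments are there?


Input string: 'vb;nafhp;svn'
Delimiter: ';'
Split result: 'vb', 'nafhp', 'svn'
Number of parts: 3


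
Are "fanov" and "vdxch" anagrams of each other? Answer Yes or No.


String 1: 'fanov' -> sorted: 'afnov'
String 2: 'vdxch' -> sorted: 'cdhvx'
Compare sorted forms: 'afnov' != 'cdhvx'
Anagram: No


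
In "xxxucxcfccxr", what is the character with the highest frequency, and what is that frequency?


Input: 'xxxucxcfccxr'
Operation: tally each character
Counts: 'c':4, 'f':1, 'r':1, 'u':1, 'x':5
Maximum: 'x' appears 5 times


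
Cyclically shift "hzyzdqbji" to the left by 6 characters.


Input: 'hzyzdqbji', shift = 6
Operation: split at index 6 and swap parts
Front part s[0:6] = 'hzyzdq'
Back part s[6:] = 'bji'
Rotated = back + front = 'bji' + 'hzyzdq'
Result: bjihzyzdq


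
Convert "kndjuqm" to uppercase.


Input string: 'kndjuqm'
Operation: convert each letter to uppercase
Mapping: 'k'->'K', 'n'->'N', 'd'->'D', 'j'->'J', 'u'->'U', 'q'->'Q', 'm'->'M'
Result: KNDJUQM


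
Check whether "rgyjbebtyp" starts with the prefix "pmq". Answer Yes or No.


Input string: 'rgyjbebtyp'
Prefix to check: 'pmq'
First 3 characters of input: 'rgy'
Match: False
Result: No


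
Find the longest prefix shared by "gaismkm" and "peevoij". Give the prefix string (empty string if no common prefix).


String 1: 'gaismkm'
String 2: 'peevoij'
Compare position by position:
pos 0: 'g' vs 'p' differ -> stop
Longest common prefix: "" (length 0)


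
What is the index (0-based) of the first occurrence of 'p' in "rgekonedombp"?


Input string: 'rgekonedombp'
Target: 'p'
Scanning left to right: s[0]='r', s[1]='g', s[2]='e', s[3]='k', s[4]='o', s[5]='n', s[6]='e', s[7]='d', s[8]='o', s[9]='m', s[10]='b', s[11]='p'
First match at index: 11


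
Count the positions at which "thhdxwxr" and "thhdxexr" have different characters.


String 1: 'thhdxwxr'
String 2: 'thhdxexr'
Compare each position: pos 0: 't'=='t', pos 1: 'h'=='h', pos 2: 'h'=='h', pos 3: 'd'=='d', pos 4: 'x'=='x', pos 5: 'w'!='e', pos 6: 'x'=='x', pos 7: 'r'=='r'
Differing positions: 1
Hamming distance: 1
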